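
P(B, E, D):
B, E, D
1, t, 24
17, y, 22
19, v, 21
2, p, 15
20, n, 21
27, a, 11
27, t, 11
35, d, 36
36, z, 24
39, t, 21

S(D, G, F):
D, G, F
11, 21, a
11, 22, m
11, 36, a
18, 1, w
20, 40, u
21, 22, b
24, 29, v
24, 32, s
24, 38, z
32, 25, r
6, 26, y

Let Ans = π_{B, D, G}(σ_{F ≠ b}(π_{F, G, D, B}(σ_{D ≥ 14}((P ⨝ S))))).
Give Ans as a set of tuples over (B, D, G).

{(1, 24, 29), (1, 24, 32), (1, 24, 38), (36, 24, 29), (36, 24, 32), (36, 24, 38)}

Joining P and S on D yields {(1, t, 24, 29, v), (1, t, 24, 32, s), (1, t, 24, 38, z), (19, v, 21, 22, b), (20, n, 21, 22, b), (27, a, 11, 21, a), (27, a, 11, 22, m), (27, a, 11, 36, a), (27, t, 11, 21, a), (27, t, 11, 22, m), (27, t, 11, 36, a), (36, z, 24, 29, v), (36, z, 24, 32, s), (36, z, 24, 38, z), (39, t, 21, 22, b)}.
Apply σ_{D ≥ 14}; surviving tuples: {(1, t, 24, 29, v), (1, t, 24, 32, s), (1, t, 24, 38, z), (19, v, 21, 22, b), (20, n, 21, 22, b), (36, z, 24, 29, v), (36, z, 24, 32, s), (36, z, 24, 38, z), (39, t, 21, 22, b)}
π[F, G, D, B]: project onto (F, G, D, B) → {(b, 22, 21, 19), (b, 22, 21, 20), (b, 22, 21, 39), (s, 32, 24, 1), (s, 32, 24, 36), (v, 29, 24, 1), (v, 29, 24, 36), (z, 38, 24, 1), (z, 38, 24, 36)}
Apply σ_{F ≠ b}; surviving tuples: {(s, 32, 24, 1), (s, 32, 24, 36), (v, 29, 24, 1), (v, 29, 24, 36), (z, 38, 24, 1), (z, 38, 24, 36)}
π[B, D, G]: project onto (B, D, G) → {(1, 24, 29), (1, 24, 32), (1, 24, 38), (36, 24, 29), (36, 24, 32), (36, 24, 38)}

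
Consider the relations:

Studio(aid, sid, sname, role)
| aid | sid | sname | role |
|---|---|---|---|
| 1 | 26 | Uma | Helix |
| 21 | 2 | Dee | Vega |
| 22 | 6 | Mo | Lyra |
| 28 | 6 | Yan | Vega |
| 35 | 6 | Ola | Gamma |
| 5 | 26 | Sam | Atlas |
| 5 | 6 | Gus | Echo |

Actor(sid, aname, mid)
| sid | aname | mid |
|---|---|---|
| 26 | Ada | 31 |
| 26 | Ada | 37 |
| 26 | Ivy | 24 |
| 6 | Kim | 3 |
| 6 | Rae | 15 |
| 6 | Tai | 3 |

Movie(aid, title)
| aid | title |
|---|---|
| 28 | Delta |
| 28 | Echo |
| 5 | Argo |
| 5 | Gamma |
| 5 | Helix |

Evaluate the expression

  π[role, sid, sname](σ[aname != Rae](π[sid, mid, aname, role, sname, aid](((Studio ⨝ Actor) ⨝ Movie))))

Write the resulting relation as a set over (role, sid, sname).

Natural join on sid: {(1, 26, Uma, Helix, Ada, 31), (1, 26, Uma, Helix, Ada, 37), (1, 26, Uma, Helix, Ivy, 24), (22, 6, Mo, Lyra, Kim, 3), (22, 6, Mo, Lyra, Rae, 15), (22, 6, Mo, Lyra, Tai, 3), (28, 6, Yan, Vega, Kim, 3), (28, 6, Yan, Vega, Rae, 15), (28, 6, Yan, Vega, Tai, 3), (35, 6, Ola, Gamma, Kim, 3), (35, 6, Ola, Gamma, Rae, 15), (35, 6, Ola, Gamma, Tai, 3), (5, 26, Sam, Atlas, Ada, 31), (5, 26, Sam, Atlas, Ada, 37), (5, 26, Sam, Atlas, Ivy, 24), (5, 6, Gus, Echo, Kim, 3), (5, 6, Gus, Echo, Rae, 15), (5, 6, Gus, Echo, Tai, 3)}
Natural join on aid: {(28, 6, Yan, Vega, Kim, 3, Delta), (28, 6, Yan, Vega, Kim, 3, Echo), (28, 6, Yan, Vega, Rae, 15, Delta), (28, 6, Yan, Vega, Rae, 15, Echo), (28, 6, Yan, Vega, Tai, 3, Delta), (28, 6, Yan, Vega, Tai, 3, Echo), (5, 26, Sam, Atlas, Ada, 31, Argo), (5, 26, Sam, Atlas, Ada, 31, Gamma), (5, 26, Sam, Atlas, Ada, 31, Helix), (5, 26, Sam, Atlas, Ada, 37, Argo), (5, 26, Sam, Atlas, Ada, 37, Gamma), (5, 26, Sam, Atlas, Ada, 37, Helix), (5, 26, Sam, Atlas, Ivy, 24, Argo), (5, 26, Sam, Atlas, Ivy, 24, Gamma), (5, 26, Sam, Atlas, Ivy, 24, Helix), (5, 6, Gus, Echo, Kim, 3, Argo), (5, 6, Gus, Echo, Kim, 3, Gamma), (5, 6, Gus, Echo, Kim, 3, Helix), (5, 6, Gus, Echo, Rae, 15, Argo), (5, 6, Gus, Echo, Rae, 15, Gamma), (5, 6, Gus, Echo, Rae, 15, Helix), (5, 6, Gus, Echo, Tai, 3, Argo), (5, 6, Gus, Echo, Tai, 3, Gamma), (5, 6, Gus, Echo, Tai, 3, Helix)}
Keep only column(s) sid, mid, aname, role, sname, aid (15 duplicate(s) eliminated): {(26, 24, Ivy, Atlas, Sam, 5), (26, 31, Ada, Atlas, Sam, 5), (26, 37, Ada, Atlas, Sam, 5), (6, 15, Rae, Echo, Gus, 5), (6, 15, Rae, Vega, Yan, 28), (6, 3, Kim, Echo, Gus, 5), (6, 3, Kim, Vega, Yan, 28), (6, 3, Tai, Echo, Gus, 5), (6, 3, Tai, Vega, Yan, 28)}
Selection aname != Rae: {(26, 24, Ivy, Atlas, Sam, 5), (26, 31, Ada, Atlas, Sam, 5), (26, 37, Ada, Atlas, Sam, 5), (6, 3, Kim, Echo, Gus, 5), (6, 3, Kim, Vega, Yan, 28), (6, 3, Tai, Echo, Gus, 5), (6, 3, Tai, Vega, Yan, 28)}
Keep only column(s) role, sid, sname (4 duplicate(s) eliminated): {(Atlas, 26, Sam), (Echo, 6, Gus), (Vega, 6, Yan)}

{(Atlas, 26, Sam), (Echo, 6, Gus), (Vega, 6, Yan)}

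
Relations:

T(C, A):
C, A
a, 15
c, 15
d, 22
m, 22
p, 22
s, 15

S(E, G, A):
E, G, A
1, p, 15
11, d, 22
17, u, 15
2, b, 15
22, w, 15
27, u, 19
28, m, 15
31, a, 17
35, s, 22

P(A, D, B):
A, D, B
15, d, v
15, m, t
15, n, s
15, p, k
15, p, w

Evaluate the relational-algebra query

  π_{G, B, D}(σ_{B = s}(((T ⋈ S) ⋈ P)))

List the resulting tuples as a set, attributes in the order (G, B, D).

{(b, s, n), (m, s, n), (p, s, n), (u, s, n), (w, s, n)}

Joining T and S on A yields {(a, 15, 1, p), (a, 15, 17, u), (a, 15, 2, b), (a, 15, 22, w), (a, 15, 28, m), (c, 15, 1, p), (c, 15, 17, u), (c, 15, 2, b), (c, 15, 22, w), (c, 15, 28, m), (d, 22, 11, d), (d, 22, 35, s), (m, 22, 11, d), (m, 22, 35, s), (p, 22, 11, d), (p, 22, 35, s), (s, 15, 1, p), (s, 15, 17, u), (s, 15, 2, b), (s, 15, 22, w), (s, 15, 28, m)}.
Joining (T ⋈ S) and P on A yields {(a, 15, 1, p, d, v), (a, 15, 1, p, m, t), (a, 15, 1, p, n, s), (a, 15, 1, p, p, k), (a, 15, 1, p, p, w), (a, 15, 17, u, d, v), (a, 15, 17, u, m, t), (a, 15, 17, u, n, s), (a, 15, 17, u, p, k), (a, 15, 17, u, p, w), (a, 15, 2, b, d, v), (a, 15, 2, b, m, t), (a, 15, 2, b, n, s), (a, 15, 2, b, p, k), (a, 15, 2, b, p, w), (a, 15, 22, w, d, v), (a, 15, 22, w, m, t), (a, 15, 22, w, n, s), (a, 15, 22, w, p, k), (a, 15, 22, w, p, w), (a, 15, 28, m, d, v), (a, 15, 28, m, m, t), (a, 15, 28, m, n, s), (a, 15, 28, m, p, k), (a, 15, 28, m, p, w), (c, 15, 1, p, d, v), (c, 15, 1, p, m, t), (c, 15, 1, p, n, s), (c, 15, 1, p, p, k), (c, 15, 1, p, p, w), (c, 15, 17, u, d, v), (c, 15, 17, u, m, t), (c, 15, 17, u, n, s), (c, 15, 17, u, p, k), (c, 15, 17, u, p, w), (c, 15, 2, b, d, v), (c, 15, 2, b, m, t), (c, 15, 2, b, n, s), (c, 15, 2, b, p, k), (c, 15, 2, b, p, w), (c, 15, 22, w, d, v), (c, 15, 22, w, m, t), (c, 15, 22, w, n, s), (c, 15, 22, w, p, k), (c, 15, 22, w, p, w), (c, 15, 28, m, d, v), (c, 15, 28, m, m, t), (c, 15, 28, m, n, s), (c, 15, 28, m, p, k), (c, 15, 28, m, p, w), (s, 15, 1, p, d, v), (s, 15, 1, p, m, t), (s, 15, 1, p, n, s), (s, 15, 1, p, p, k), (s, 15, 1, p, p, w), (s, 15, 17, u, d, v), (s, 15, 17, u, m, t), (s, 15, 17, u, n, s), (s, 15, 17, u, p, k), (s, 15, 17, u, p, w), (s, 15, 2, b, d, v), (s, 15, 2, b, m, t), (s, 15, 2, b, n, s), (s, 15, 2, b, p, k), (s, 15, 2, b, p, w), (s, 15, 22, w, d, v), (s, 15, 22, w, m, t), (s, 15, 22, w, n, s), (s, 15, 22, w, p, k), (s, 15, 22, w, p, w), (s, 15, 28, m, d, v), (s, 15, 28, m, m, t), (s, 15, 28, m, n, s), (s, 15, 28, m, p, k), (s, 15, 28, m, p, w)}.
Apply σ_{B = s}; surviving tuples: {(a, 15, 1, p, n, s), (a, 15, 17, u, n, s), (a, 15, 2, b, n, s), (a, 15, 22, w, n, s), (a, 15, 28, m, n, s), (c, 15, 1, p, n, s), (c, 15, 17, u, n, s), (c, 15, 2, b, n, s), (c, 15, 22, w, n, s), (c, 15, 28, m, n, s), (s, 15, 1, p, n, s), (s, 15, 17, u, n, s), (s, 15, 2, b, n, s), (s, 15, 22, w, n, s), (s, 15, 28, m, n, s)}
Keep only column(s) G, B, D (10 duplicate(s) eliminated): {(b, s, n), (m, s, n), (p, s, n), (u, s, n), (w, s, n)}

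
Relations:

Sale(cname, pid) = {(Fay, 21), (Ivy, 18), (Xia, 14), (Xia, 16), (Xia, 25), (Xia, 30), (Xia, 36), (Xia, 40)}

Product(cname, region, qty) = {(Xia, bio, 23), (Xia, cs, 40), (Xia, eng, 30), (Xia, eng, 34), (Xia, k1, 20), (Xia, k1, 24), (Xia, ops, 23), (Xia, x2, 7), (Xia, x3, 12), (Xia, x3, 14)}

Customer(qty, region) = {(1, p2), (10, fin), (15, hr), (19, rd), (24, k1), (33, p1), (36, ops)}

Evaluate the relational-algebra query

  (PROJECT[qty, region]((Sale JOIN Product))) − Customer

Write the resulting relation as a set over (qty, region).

Joining Sale and Product on cname yields {(Xia, 14, bio, 23), (Xia, 14, cs, 40), (Xia, 14, eng, 30), (Xia, 14, eng, 34), (Xia, 14, k1, 20), (Xia, 14, k1, 24), (Xia, 14, ops, 23), (Xia, 14, x2, 7), (Xia, 14, x3, 12), (Xia, 14, x3, 14), (Xia, 16, bio, 23), (Xia, 16, cs, 40), (Xia, 16, eng, 30), (Xia, 16, eng, 34), (Xia, 16, k1, 20), (Xia, 16, k1, 24), (Xia, 16, ops, 23), (Xia, 16, x2, 7), (Xia, 16, x3, 12), (Xia, 16, x3, 14), (Xia, 25, bio, 23), (Xia, 25, cs, 40), (Xia, 25, eng, 30), (Xia, 25, eng, 34), (Xia, 25, k1, 20), (Xia, 25, k1, 24), (Xia, 25, ops, 23), (Xia, 25, x2, 7), (Xia, 25, x3, 12), (Xia, 25, x3, 14), (Xia, 30, bio, 23), (Xia, 30, cs, 40), (Xia, 30, eng, 30), (Xia, 30, eng, 34), (Xia, 30, k1, 20), (Xia, 30, k1, 24), (Xia, 30, ops, 23), (Xia, 30, x2, 7), (Xia, 30, x3, 12), (Xia, 30, x3, 14), (Xia, 36, bio, 23), (Xia, 36, cs, 40), (Xia, 36, eng, 30), (Xia, 36, eng, 34), (Xia, 36, k1, 20), (Xia, 36, k1, 24), (Xia, 36, ops, 23), (Xia, 36, x2, 7), (Xia, 36, x3, 12), (Xia, 36, x3, 14), (Xia, 40, bio, 23), (Xia, 40, cs, 40), (Xia, 40, eng, 30), (Xia, 40, eng, 34), (Xia, 40, k1, 20), (Xia, 40, k1, 24), (Xia, 40, ops, 23), (Xia, 40, x2, 7), (Xia, 40, x3, 12), (Xia, 40, x3, 14)}.
Keep only column(s) qty, region (50 duplicate(s) eliminated): {(12, x3), (14, x3), (20, k1), (23, bio), (23, ops), (24, k1), (30, eng), (34, eng), (40, cs), (7, x2)}
Difference: {(12, x3), (14, x3), (20, k1), (23, bio), (23, ops), (24, k1), (30, eng), (34, eng), (40, cs), (7, x2)} with {(1, p2), (10, fin), (15, hr), (19, rd), (24, k1), (33, p1), (36, ops)} → {(12, x3), (14, x3), (20, k1), (23, bio), (23, ops), (30, eng), (34, eng), (40, cs), (7, x2)}

{(12, x3), (14, x3), (20, k1), (23, bio), (23, ops), (30, eng), (34, eng), (40, cs), (7, x2)}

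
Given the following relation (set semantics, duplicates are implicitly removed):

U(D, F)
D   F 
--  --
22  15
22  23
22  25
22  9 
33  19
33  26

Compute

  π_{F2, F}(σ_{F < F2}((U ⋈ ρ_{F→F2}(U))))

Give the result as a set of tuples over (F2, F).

ρ[F→F2]: schema becomes (D, F2); tuples unchanged.
Natural join on D: {(22, 15, 15), (22, 15, 23), (22, 15, 25), (22, 15, 9), (22, 23, 15), (22, 23, 23), (22, 23, 25), (22, 23, 9), (22, 25, 15), (22, 25, 23), (22, 25, 25), (22, 25, 9), (22, 9, 15), (22, 9, 23), (22, 9, 25), (22, 9, 9), (33, 19, 19), (33, 19, 26), (33, 26, 19), (33, 26, 26)}
σ[F < F2]: keep tuples satisfying F < F2 → {(22, 15, 23), (22, 15, 25), (22, 23, 25), (22, 9, 15), (22, 9, 23), (22, 9, 25), (33, 19, 26)}
Keep only column(s) F2, F: {(15, 9), (23, 15), (23, 9), (25, 15), (25, 23), (25, 9), (26, 19)}

{(15, 9), (23, 15), (23, 9), (25, 15), (25, 23), (25, 9), (26, 19)}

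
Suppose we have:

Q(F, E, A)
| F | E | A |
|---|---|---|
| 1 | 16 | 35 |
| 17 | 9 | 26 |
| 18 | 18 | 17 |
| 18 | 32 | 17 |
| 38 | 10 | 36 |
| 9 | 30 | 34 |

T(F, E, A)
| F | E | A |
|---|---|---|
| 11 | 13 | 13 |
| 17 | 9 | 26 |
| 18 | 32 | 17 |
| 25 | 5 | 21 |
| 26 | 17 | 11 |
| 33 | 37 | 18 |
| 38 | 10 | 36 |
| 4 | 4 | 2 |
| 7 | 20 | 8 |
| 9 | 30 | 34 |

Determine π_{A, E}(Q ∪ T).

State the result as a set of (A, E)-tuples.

{(11, 17), (13, 13), (17, 18), (17, 32), (18, 37), (2, 4), (21, 5), (26, 9), (34, 30), (35, 16), (36, 10), (8, 20)}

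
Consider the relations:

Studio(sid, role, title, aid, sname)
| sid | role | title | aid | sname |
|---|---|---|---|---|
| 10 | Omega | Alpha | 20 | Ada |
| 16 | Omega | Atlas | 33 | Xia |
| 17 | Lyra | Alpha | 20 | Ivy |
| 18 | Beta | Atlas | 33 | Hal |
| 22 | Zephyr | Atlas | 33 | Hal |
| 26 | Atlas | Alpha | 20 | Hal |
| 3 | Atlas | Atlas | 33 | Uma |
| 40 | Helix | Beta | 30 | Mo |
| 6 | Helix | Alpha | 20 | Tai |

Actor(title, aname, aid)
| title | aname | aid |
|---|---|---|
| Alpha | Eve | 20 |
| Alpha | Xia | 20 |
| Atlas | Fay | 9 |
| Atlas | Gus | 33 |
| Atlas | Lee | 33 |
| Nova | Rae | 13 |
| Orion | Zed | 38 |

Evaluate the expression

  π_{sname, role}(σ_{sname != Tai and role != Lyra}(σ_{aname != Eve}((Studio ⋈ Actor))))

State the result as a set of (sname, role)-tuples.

{(Ada, Omega), (Hal, Atlas), (Hal, Beta), (Hal, Zephyr), (Uma, Atlas), (Xia, Omega)}

Natural join on title, aid: {(10, Omega, Alpha, 20, Ada, Eve), (10, Omega, Alpha, 20, Ada, Xia), (16, Omega, Atlas, 33, Xia, Gus), (16, Omega, Atlas, 33, Xia, Lee), (17, Lyra, Alpha, 20, Ivy, Eve), (17, Lyra, Alpha, 20, Ivy, Xia), (18, Beta, Atlas, 33, Hal, Gus), (18, Beta, Atlas, 33, Hal, Lee), (22, Zephyr, Atlas, 33, Hal, Gus), (22, Zephyr, Atlas, 33, Hal, Lee), (26, Atlas, Alpha, 20, Hal, Eve), (26, Atlas, Alpha, 20, Hal, Xia), (3, Atlas, Atlas, 33, Uma, Gus), (3, Atlas, Atlas, 33, Uma, Lee), (6, Helix, Alpha, 20, Tai, Eve), (6, Helix, Alpha, 20, Tai, Xia)}
σ[aname != Eve]: keep tuples satisfying aname != Eve → {(10, Omega, Alpha, 20, Ada, Xia), (16, Omega, Atlas, 33, Xia, Gus), (16, Omega, Atlas, 33, Xia, Lee), (17, Lyra, Alpha, 20, Ivy, Xia), (18, Beta, Atlas, 33, Hal, Gus), (18, Beta, Atlas, 33, Hal, Lee), (22, Zephyr, Atlas, 33, Hal, Gus), (22, Zephyr, Atlas, 33, Hal, Lee), (26, Atlas, Alpha, 20, Hal, Xia), (3, Atlas, Atlas, 33, Uma, Gus), (3, Atlas, Atlas, 33, Uma, Lee), (6, Helix, Alpha, 20, Tai, Xia)}
σ[sname != Tai and role != Lyra]: keep tuples satisfying sname != Tai and role != Lyra → {(10, Omega, Alpha, 20, Ada, Xia), (16, Omega, Atlas, 33, Xia, Gus), (16, Omega, Atlas, 33, Xia, Lee), (18, Beta, Atlas, 33, Hal, Gus), (18, Beta, Atlas, 33, Hal, Lee), (22, Zephyr, Atlas, 33, Hal, Gus), (22, Zephyr, Atlas, 33, Hal, Lee), (26, Atlas, Alpha, 20, Hal, Xia), (3, Atlas, Atlas, 33, Uma, Gus), (3, Atlas, Atlas, 33, Uma, Lee)}
π[sname, role]: project onto (sname, role) (4 duplicate(s) eliminated) → {(Ada, Omega), (Hal, Atlas), (Hal, Beta), (Hal, Zephyr), (Uma, Atlas), (Xia, Omega)}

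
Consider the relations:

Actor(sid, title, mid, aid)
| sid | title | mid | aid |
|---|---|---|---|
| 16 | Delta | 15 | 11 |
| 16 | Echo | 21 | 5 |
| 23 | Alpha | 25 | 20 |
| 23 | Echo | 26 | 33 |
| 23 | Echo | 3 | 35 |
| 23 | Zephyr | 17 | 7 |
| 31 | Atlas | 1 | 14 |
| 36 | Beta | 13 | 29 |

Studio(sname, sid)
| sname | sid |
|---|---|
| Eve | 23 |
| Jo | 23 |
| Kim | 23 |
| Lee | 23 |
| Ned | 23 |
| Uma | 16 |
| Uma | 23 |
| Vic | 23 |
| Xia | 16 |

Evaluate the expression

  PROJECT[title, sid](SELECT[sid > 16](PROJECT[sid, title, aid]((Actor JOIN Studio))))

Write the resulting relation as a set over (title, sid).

{(Alpha, 23), (Echo, 23), (Zephyr, 23)}

Joining Actor and Studio on sid yields {(16, Delta, 15, 11, Uma), (16, Delta, 15, 11, Xia), (16, Echo, 21, 5, Uma), (16, Echo, 21, 5, Xia), (23, Alpha, 25, 20, Eve), (23, Alpha, 25, 20, Jo), (23, Alpha, 25, 20, Kim), (23, Alpha, 25, 20, Lee), (23, Alpha, 25, 20, Ned), (23, Alpha, 25, 20, Uma), (23, Alpha, 25, 20, Vic), (23, Echo, 26, 33, Eve), (23, Echo, 26, 33, Jo), (23, Echo, 26, 33, Kim), (23, Echo, 26, 33, Lee), (23, Echo, 26, 33, Ned), (23, Echo, 26, 33, Uma), (23, Echo, 26, 33, Vic), (23, Echo, 3, 35, Eve), (23, Echo, 3, 35, Jo), (23, Echo, 3, 35, Kim), (23, Echo, 3, 35, Lee), (23, Echo, 3, 35, Ned), (23, Echo, 3, 35, Uma), (23, Echo, 3, 35, Vic), (23, Zephyr, 17, 7, Eve), (23, Zephyr, 17, 7, Jo), (23, Zephyr, 17, 7, Kim), (23, Zephyr, 17, 7, Lee), (23, Zephyr, 17, 7, Ned), (23, Zephyr, 17, 7, Uma), (23, Zephyr, 17, 7, Vic)}.
π_{sid, title, aid} gives {(16, Delta, 11), (16, Echo, 5), (23, Alpha, 20), (23, Echo, 33), (23, Echo, 35), (23, Zephyr, 7)} (26 duplicate(s) eliminated).
σ[sid > 16]: keep tuples satisfying sid > 16 → {(23, Alpha, 20), (23, Echo, 33), (23, Echo, 35), (23, Zephyr, 7)}
π_{title, sid} gives {(Alpha, 23), (Echo, 23), (Zephyr, 23)} (1 duplicate(s) eliminated).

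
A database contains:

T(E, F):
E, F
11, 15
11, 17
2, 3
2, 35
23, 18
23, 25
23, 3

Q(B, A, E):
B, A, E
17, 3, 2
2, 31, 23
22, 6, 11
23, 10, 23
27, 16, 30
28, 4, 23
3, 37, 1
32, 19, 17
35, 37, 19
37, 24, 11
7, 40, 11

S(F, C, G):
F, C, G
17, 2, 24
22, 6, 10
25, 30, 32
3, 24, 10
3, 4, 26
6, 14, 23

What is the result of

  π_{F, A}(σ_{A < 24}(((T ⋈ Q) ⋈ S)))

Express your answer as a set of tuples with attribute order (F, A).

{(17, 6), (25, 10), (25, 4), (3, 10), (3, 3), (3, 4)}

Natural join on E: {(11, 15, 22, 6), (11, 15, 37, 24), (11, 15, 7, 40), (11, 17, 22, 6), (11, 17, 37, 24), (11, 17, 7, 40), (2, 3, 17, 3), (2, 35, 17, 3), (23, 18, 2, 31), (23, 18, 23, 10), (23, 18, 28, 4), (23, 25, 2, 31), (23, 25, 23, 10), (23, 25, 28, 4), (23, 3, 2, 31), (23, 3, 23, 10), (23, 3, 28, 4)}
Natural join on F: {(11, 17, 22, 6, 2, 24), (11, 17, 37, 24, 2, 24), (11, 17, 7, 40, 2, 24), (2, 3, 17, 3, 24, 10), (2, 3, 17, 3, 4, 26), (23, 25, 2, 31, 30, 32), (23, 25, 23, 10, 30, 32), (23, 25, 28, 4, 30, 32), (23, 3, 2, 31, 24, 10), (23, 3, 2, 31, 4, 26), (23, 3, 23, 10, 24, 10), (23, 3, 23, 10, 4, 26), (23, 3, 28, 4, 24, 10), (23, 3, 28, 4, 4, 26)}
Apply σ_{A < 24}; surviving tuples: {(11, 17, 22, 6, 2, 24), (2, 3, 17, 3, 24, 10), (2, 3, 17, 3, 4, 26), (23, 25, 23, 10, 30, 32), (23, 25, 28, 4, 30, 32), (23, 3, 23, 10, 24, 10), (23, 3, 23, 10, 4, 26), (23, 3, 28, 4, 24, 10), (23, 3, 28, 4, 4, 26)}
Projecting to F, A (3 duplicate(s) eliminated): {(17, 6), (25, 10), (25, 4), (3, 10), (3, 3), (3, 4)}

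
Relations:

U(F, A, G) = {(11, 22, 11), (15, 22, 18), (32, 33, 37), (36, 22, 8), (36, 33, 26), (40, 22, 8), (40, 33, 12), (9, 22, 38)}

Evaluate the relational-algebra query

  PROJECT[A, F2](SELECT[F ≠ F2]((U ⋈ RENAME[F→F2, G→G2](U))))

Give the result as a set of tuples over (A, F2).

ρ[F→F2, G→G2]: schema becomes (F2, A, G2); tuples unchanged.
Natural join on A: {(11, 22, 11, 11, 11), (11, 22, 11, 15, 18), (11, 22, 11, 36, 8), (11, 22, 11, 40, 8), (11, 22, 11, 9, 38), (15, 22, 18, 11, 11), (15, 22, 18, 15, 18), (15, 22, 18, 36, 8), (15, 22, 18, 40, 8), (15, 22, 18, 9, 38), (32, 33, 37, 32, 37), (32, 33, 37, 36, 26), (32, 33, 37, 40, 12), (36, 22, 8, 11, 11), (36, 22, 8, 15, 18), (36, 22, 8, 36, 8), (36, 22, 8, 40, 8), (36, 22, 8, 9, 38), (36, 33, 26, 32, 37), (36, 33, 26, 36, 26), (36, 33, 26, 40, 12), (40, 22, 8, 11, 11), (40, 22, 8, 15, 18), (40, 22, 8, 36, 8), (40, 22, 8, 40, 8), (40, 22, 8, 9, 38), (40, 33, 12, 32, 37), (40, 33, 12, 36, 26), (40, 33, 12, 40, 12), (9, 22, 38, 11, 11), (9, 22, 38, 15, 18), (9, 22, 38, 36, 8), (9, 22, 38, 40, 8), (9, 22, 38, 9, 38)}
Selection F ≠ F2: {(11, 22, 11, 15, 18), (11, 22, 11, 36, 8), (11, 22, 11, 40, 8), (11, 22, 11, 9, 38), (15, 22, 18, 11, 11), (15, 22, 18, 36, 8), (15, 22, 18, 40, 8), (15, 22, 18, 9, 38), (32, 33, 37, 36, 26), (32, 33, 37, 40, 12), (36, 22, 8, 11, 11), (36, 22, 8, 15, 18), (36, 22, 8, 40, 8), (36, 22, 8, 9, 38), (36, 33, 26, 32, 37), (36, 33, 26, 40, 12), (40, 22, 8, 11, 11), (40, 22, 8, 15, 18), (40, 22, 8, 36, 8), (40, 22, 8, 9, 38), (40, 33, 12, 32, 37), (40, 33, 12, 36, 26), (9, 22, 38, 11, 11), (9, 22, 38, 15, 18), (9, 22, 38, 36, 8), (9, 22, 38, 40, 8)}
π[A, F2]: project onto (A, F2) (18 duplicate(s) eliminated) → {(22, 11), (22, 15), (22, 36), (22, 40), (22, 9), (33, 32), (33, 36), (33, 40)}

{(22, 11), (22, 15), (22, 36), (22, 40), (22, 9), (33, 32), (33, 36), (33, 40)}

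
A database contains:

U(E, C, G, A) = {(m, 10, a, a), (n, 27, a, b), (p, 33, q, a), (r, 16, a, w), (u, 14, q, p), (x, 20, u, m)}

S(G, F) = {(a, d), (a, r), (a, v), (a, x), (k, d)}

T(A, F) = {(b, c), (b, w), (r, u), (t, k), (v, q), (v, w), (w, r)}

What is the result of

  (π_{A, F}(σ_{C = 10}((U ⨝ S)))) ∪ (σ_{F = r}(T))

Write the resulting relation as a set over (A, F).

U ⋈ S (natural join on G): {(m, 10, a, a, d), (m, 10, a, a, r), (m, 10, a, a, v), (m, 10, a, a, x), (n, 27, a, b, d), (n, 27, a, b, r), (n, 27, a, b, v), (n, 27, a, b, x), (r, 16, a, w, d), (r, 16, a, w, r), (r, 16, a, w, v), (r, 16, a, w, x)}
Apply σ_{C = 10}; surviving tuples: {(m, 10, a, a, d), (m, 10, a, a, r), (m, 10, a, a, v), (m, 10, a, a, x)}
Projecting to A, F: {(a, d), (a, r), (a, v), (a, x)}
Apply σ_{F = r}; surviving tuples: {(w, r)}
Union: {(a, d), (a, r), (a, v), (a, x)} with {(w, r)} → {(a, d), (a, r), (a, v), (a, x), (w, r)}

{(a, d), (a, r), (a, v), (a, x), (w, r)}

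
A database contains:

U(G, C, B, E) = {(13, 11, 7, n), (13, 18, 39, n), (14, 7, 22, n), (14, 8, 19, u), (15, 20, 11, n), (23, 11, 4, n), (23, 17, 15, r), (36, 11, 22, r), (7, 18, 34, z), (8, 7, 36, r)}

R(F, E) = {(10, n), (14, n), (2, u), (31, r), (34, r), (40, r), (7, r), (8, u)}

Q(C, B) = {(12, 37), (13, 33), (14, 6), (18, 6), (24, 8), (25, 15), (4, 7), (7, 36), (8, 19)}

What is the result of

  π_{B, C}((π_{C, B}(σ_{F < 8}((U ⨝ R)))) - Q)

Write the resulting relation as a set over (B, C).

{(15, 17), (22, 11)}

Natural join on E: {(13, 11, 7, n, 10), (13, 11, 7, n, 14), (13, 18, 39, n, 10), (13, 18, 39, n, 14), (14, 7, 22, n, 10), (14, 7, 22, n, 14), (14, 8, 19, u, 2), (14, 8, 19, u, 8), (15, 20, 11, n, 10), (15, 20, 11, n, 14), (23, 11, 4, n, 10), (23, 11, 4, n, 14), (23, 17, 15, r, 31), (23, 17, 15, r, 34), (23, 17, 15, r, 40), (23, 17, 15, r, 7), (36, 11, 22, r, 31), (36, 11, 22, r, 34), (36, 11, 22, r, 40), (36, 11, 22, r, 7), (8, 7, 36, r, 31), (8, 7, 36, r, 34), (8, 7, 36, r, 40), (8, 7, 36, r, 7)}
Filtering on F < 8 leaves {(14, 8, 19, u, 2), (23, 17, 15, r, 7), (36, 11, 22, r, 7), (8, 7, 36, r, 7)}.
π[C, B]: project onto (C, B) → {(11, 22), (17, 15), (7, 36), (8, 19)}
Taking the difference: {(11, 22), (17, 15)}
π[B, C]: project onto (B, C) → {(15, 17), (22, 11)}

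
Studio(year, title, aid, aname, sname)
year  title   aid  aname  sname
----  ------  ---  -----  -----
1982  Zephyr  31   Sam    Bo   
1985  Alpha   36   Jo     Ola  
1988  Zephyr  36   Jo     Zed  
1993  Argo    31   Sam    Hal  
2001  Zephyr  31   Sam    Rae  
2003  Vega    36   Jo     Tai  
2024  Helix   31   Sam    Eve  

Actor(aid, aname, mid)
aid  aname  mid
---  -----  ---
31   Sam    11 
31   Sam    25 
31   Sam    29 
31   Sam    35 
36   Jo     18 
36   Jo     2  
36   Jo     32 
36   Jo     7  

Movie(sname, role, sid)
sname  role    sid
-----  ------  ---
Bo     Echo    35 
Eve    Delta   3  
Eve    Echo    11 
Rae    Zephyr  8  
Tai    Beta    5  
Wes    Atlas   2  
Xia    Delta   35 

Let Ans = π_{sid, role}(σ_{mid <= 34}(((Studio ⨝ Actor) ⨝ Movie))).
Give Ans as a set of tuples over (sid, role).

Natural join on aid, aname: {(1982, Zephyr, 31, Sam, Bo, 11), (1982, Zephyr, 31, Sam, Bo, 25), (1982, Zephyr, 31, Sam, Bo, 29), (1982, Zephyr, 31, Sam, Bo, 35), (1985, Alpha, 36, Jo, Ola, 18), (1985, Alpha, 36, Jo, Ola, 2), (1985, Alpha, 36, Jo, Ola, 32), (1985, Alpha, 36, Jo, Ola, 7), (1988, Zephyr, 36, Jo, Zed, 18), (1988, Zephyr, 36, Jo, Zed, 2), (1988, Zephyr, 36, Jo, Zed, 32), (1988, Zephyr, 36, Jo, Zed, 7), (1993, Argo, 31, Sam, Hal, 11), (1993, Argo, 31, Sam, Hal, 25), (1993, Argo, 31, Sam, Hal, 29), (1993, Argo, 31, Sam, Hal, 35), (2001, Zephyr, 31, Sam, Rae, 11), (2001, Zephyr, 31, Sam, Rae, 25), (2001, Zephyr, 31, Sam, Rae, 29), (2001, Zephyr, 31, Sam, Rae, 35), (2003, Vega, 36, Jo, Tai, 18), (2003, Vega, 36, Jo, Tai, 2), (2003, Vega, 36, Jo, Tai, 32), (2003, Vega, 36, Jo, Tai, 7), (2024, Helix, 31, Sam, Eve, 11), (2024, Helix, 31, Sam, Eve, 25), (2024, Helix, 31, Sam, Eve, 29), (2024, Helix, 31, Sam, Eve, 35)}
Natural join on sname: {(1982, Zephyr, 31, Sam, Bo, 11, Echo, 35), (1982, Zephyr, 31, Sam, Bo, 25, Echo, 35), (1982, Zephyr, 31, Sam, Bo, 29, Echo, 35), (1982, Zephyr, 31, Sam, Bo, 35, Echo, 35), (2001, Zephyr, 31, Sam, Rae, 11, Zephyr, 8), (2001, Zephyr, 31, Sam, Rae, 25, Zephyr, 8), (2001, Zephyr, 31, Sam, Rae, 29, Zephyr, 8), (2001, Zephyr, 31, Sam, Rae, 35, Zephyr, 8), (2003, Vega, 36, Jo, Tai, 18, Beta, 5), (2003, Vega, 36, Jo, Tai, 2, Beta, 5), (2003, Vega, 36, Jo, Tai, 32, Beta, 5), (2003, Vega, 36, Jo, Tai, 7, Beta, 5), (2024, Helix, 31, Sam, Eve, 11, Delta, 3), (2024, Helix, 31, Sam, Eve, 11, Echo, 11), (2024, Helix, 31, Sam, Eve, 25, Delta, 3), (2024, Helix, 31, Sam, Eve, 25, Echo, 11), (2024, Helix, 31, Sam, Eve, 29, Delta, 3), (2024, Helix, 31, Sam, Eve, 29, Echo, 11), (2024, Helix, 31, Sam, Eve, 35, Delta, 3), (2024, Helix, 31, Sam, Eve, 35, Echo, 11)}
Filtering on mid <= 34 leaves {(1982, Zephyr, 31, Sam, Bo, 11, Echo, 35), (1982, Zephyr, 31, Sam, Bo, 25, Echo, 35), (1982, Zephyr, 31, Sam, Bo, 29, Echo, 35), (2001, Zephyr, 31, Sam, Rae, 11, Zephyr, 8), (2001, Zephyr, 31, Sam, Rae, 25, Zephyr, 8), (2001, Zephyr, 31, Sam, Rae, 29, Zephyr, 8), (2003, Vega, 36, Jo, Tai, 18, Beta, 5), (2003, Vega, 36, Jo, Tai, 2, Beta, 5), (2003, Vega, 36, Jo, Tai, 32, Beta, 5), (2003, Vega, 36, Jo, Tai, 7, Beta, 5), (2024, Helix, 31, Sam, Eve, 11, Delta, 3), (2024, Helix, 31, Sam, Eve, 11, Echo, 11), (2024, Helix, 31, Sam, Eve, 25, Delta, 3), (2024, Helix, 31, Sam, Eve, 25, Echo, 11), (2024, Helix, 31, Sam, Eve, 29, Delta, 3), (2024, Helix, 31, Sam, Eve, 29, Echo, 11)}.
Projecting to sid, role (11 duplicate(s) eliminated): {(11, Echo), (3, Delta), (35, Echo), (5, Beta), (8, Zephyr)}

{(11, Echo), (3, Delta), (35, Echo), (5, Beta), (8, Zephyr)}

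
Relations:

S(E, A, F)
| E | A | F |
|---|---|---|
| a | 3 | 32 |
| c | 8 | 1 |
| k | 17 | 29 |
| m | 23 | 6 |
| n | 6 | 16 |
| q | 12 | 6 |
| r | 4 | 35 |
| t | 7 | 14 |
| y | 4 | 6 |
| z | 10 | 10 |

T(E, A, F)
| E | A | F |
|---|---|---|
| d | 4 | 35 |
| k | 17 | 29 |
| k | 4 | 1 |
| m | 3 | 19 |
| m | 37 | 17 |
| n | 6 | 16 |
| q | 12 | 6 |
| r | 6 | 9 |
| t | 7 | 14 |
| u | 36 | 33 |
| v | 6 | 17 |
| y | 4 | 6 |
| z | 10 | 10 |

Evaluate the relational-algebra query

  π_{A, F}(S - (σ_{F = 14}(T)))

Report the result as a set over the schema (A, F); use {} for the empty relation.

Apply σ_{F = 14}; surviving tuples: {(t, 7, 14)}
Taking the difference: {(a, 3, 32), (c, 8, 1), (k, 17, 29), (m, 23, 6), (n, 6, 16), (q, 12, 6), (r, 4, 35), (y, 4, 6), (z, 10, 10)}
π_{A, F} gives {(10, 10), (12, 6), (17, 29), (23, 6), (3, 32), (4, 35), (4, 6), (6, 16), (8, 1)}.

{(10, 10), (12, 6), (17, 29), (23, 6), (3, 32), (4, 35), (4, 6), (6, 16), (8, 1)}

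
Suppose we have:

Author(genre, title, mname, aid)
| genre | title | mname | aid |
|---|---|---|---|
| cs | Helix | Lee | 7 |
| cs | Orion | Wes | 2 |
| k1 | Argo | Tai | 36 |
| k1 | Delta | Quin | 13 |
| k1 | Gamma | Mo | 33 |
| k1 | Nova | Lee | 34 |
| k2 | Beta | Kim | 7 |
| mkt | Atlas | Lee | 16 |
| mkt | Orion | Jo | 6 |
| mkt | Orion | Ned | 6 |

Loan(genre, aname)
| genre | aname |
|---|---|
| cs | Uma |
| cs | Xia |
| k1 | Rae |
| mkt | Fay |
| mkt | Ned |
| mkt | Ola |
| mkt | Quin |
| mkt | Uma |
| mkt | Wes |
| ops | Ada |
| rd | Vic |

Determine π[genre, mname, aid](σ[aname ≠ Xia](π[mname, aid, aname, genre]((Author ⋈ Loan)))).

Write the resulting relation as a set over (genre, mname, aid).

Joining Author and Loan on genre yields {(cs, Helix, Lee, 7, Uma), (cs, Helix, Lee, 7, Xia), (cs, Orion, Wes, 2, Uma), (cs, Orion, Wes, 2, Xia), (k1, Argo, Tai, 36, Rae), (k1, Delta, Quin, 13, Rae), (k1, Gamma, Mo, 33, Rae), (k1, Nova, Lee, 34, Rae), (mkt, Atlas, Lee, 16, Fay), (mkt, Atlas, Lee, 16, Ned), (mkt, Atlas, Lee, 16, Ola), (mkt, Atlas, Lee, 16, Quin), (mkt, Atlas, Lee, 16, Uma), (mkt, Atlas, Lee, 16, Wes), (mkt, Orion, Jo, 6, Fay), (mkt, Orion, Jo, 6, Ned), (mkt, Orion, Jo, 6, Ola), (mkt, Orion, Jo, 6, Quin), (mkt, Orion, Jo, 6, Uma), (mkt, Orion, Jo, 6, Wes), (mkt, Orion, Ned, 6, Fay), (mkt, Orion, Ned, 6, Ned), (mkt, Orion, Ned, 6, Ola), (mkt, Orion, Ned, 6, Quin), (mkt, Orion, Ned, 6, Uma), (mkt, Orion, Ned, 6, Wes)}.
Keep only column(s) mname, aid, aname, genre: {(Jo, 6, Fay, mkt), (Jo, 6, Ned, mkt), (Jo, 6, Ola, mkt), (Jo, 6, Quin, mkt), (Jo, 6, Uma, mkt), (Jo, 6, Wes, mkt), (Lee, 16, Fay, mkt), (Lee, 16, Ned, mkt), (Lee, 16, Ola, mkt), (Lee, 16, Quin, mkt), (Lee, 16, Uma, mkt), (Lee, 16, Wes, mkt), (Lee, 34, Rae, k1), (Lee, 7, Uma, cs), (Lee, 7, Xia, cs), (Mo, 33, Rae, k1), (Ned, 6, Fay, mkt), (Ned, 6, Ned, mkt), (Ned, 6, Ola, mkt), (Ned, 6, Quin, mkt), (Ned, 6, Uma, mkt), (Ned, 6, Wes, mkt), (Quin, 13, Rae, k1), (Tai, 36, Rae, k1), (Wes, 2, Uma, cs), (Wes, 2, Xia, cs)}
σ[aname ≠ Xia]: keep tuples satisfying aname ≠ Xia → {(Jo, 6, Fay, mkt), (Jo, 6, Ned, mkt), (Jo, 6, Ola, mkt), (Jo, 6, Quin, mkt), (Jo, 6, Uma, mkt), (Jo, 6, Wes, mkt), (Lee, 16, Fay, mkt), (Lee, 16, Ned, mkt), (Lee, 16, Ola, mkt), (Lee, 16, Quin, mkt), (Lee, 16, Uma, mkt), (Lee, 16, Wes, mkt), (Lee, 34, Rae, k1), (Lee, 7, Uma, cs), (Mo, 33, Rae, k1), (Ned, 6, Fay, mkt), (Ned, 6, Ned, mkt), (Ned, 6, Ola, mkt), (Ned, 6, Quin, mkt), (Ned, 6, Uma, mkt), (Ned, 6, Wes, mkt), (Quin, 13, Rae, k1), (Tai, 36, Rae, k1), (Wes, 2, Uma, cs)}
Keep only column(s) genre, mname, aid (15 duplicate(s) eliminated): {(cs, Lee, 7), (cs, Wes, 2), (k1, Lee, 34), (k1, Mo, 33), (k1, Quin, 13), (k1, Tai, 36), (mkt, Jo, 6), (mkt, Lee, 16), (mkt, Ned, 6)}

{(cs, Lee, 7), (cs, Wes, 2), (k1, Lee, 34), (k1, Mo, 33), (k1, Quin, 13), (k1, Tai, 36), (mkt, Jo, 6), (mkt, Lee, 16), (mkt, Ned, 6)}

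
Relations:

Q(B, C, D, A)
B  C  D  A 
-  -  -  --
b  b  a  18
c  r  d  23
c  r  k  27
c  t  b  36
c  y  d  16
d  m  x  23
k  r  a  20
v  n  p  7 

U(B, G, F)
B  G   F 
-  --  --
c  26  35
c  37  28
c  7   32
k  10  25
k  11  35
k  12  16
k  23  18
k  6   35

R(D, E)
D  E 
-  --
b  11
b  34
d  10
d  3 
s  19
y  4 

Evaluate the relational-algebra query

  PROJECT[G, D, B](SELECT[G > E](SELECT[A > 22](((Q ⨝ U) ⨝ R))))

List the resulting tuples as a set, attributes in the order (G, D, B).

Q ⋈ U (natural join on B): {(c, r, d, 23, 26, 35), (c, r, d, 23, 37, 28), (c, r, d, 23, 7, 32), (c, r, k, 27, 26, 35), (c, r, k, 27, 37, 28), (c, r, k, 27, 7, 32), (c, t, b, 36, 26, 35), (c, t, b, 36, 37, 28), (c, t, b, 36, 7, 32), (c, y, d, 16, 26, 35), (c, y, d, 16, 37, 28), (c, y, d, 16, 7, 32), (k, r, a, 20, 10, 25), (k, r, a, 20, 11, 35), (k, r, a, 20, 12, 16), (k, r, a, 20, 23, 18), (k, r, a, 20, 6, 35)}
(Q ⨝ U) ⋈ R (natural join on D): {(c, r, d, 23, 26, 35, 10), (c, r, d, 23, 26, 35, 3), (c, r, d, 23, 37, 28, 10), (c, r, d, 23, 37, 28, 3), (c, r, d, 23, 7, 32, 10), (c, r, d, 23, 7, 32, 3), (c, t, b, 36, 26, 35, 11), (c, t, b, 36, 26, 35, 34), (c, t, b, 36, 37, 28, 11), (c, t, b, 36, 37, 28, 34), (c, t, b, 36, 7, 32, 11), (c, t, b, 36, 7, 32, 34), (c, y, d, 16, 26, 35, 10), (c, y, d, 16, 26, 35, 3), (c, y, d, 16, 37, 28, 10), (c, y, d, 16, 37, 28, 3), (c, y, d, 16, 7, 32, 10), (c, y, d, 16, 7, 32, 3)}
Filtering on A > 22 leaves {(c, r, d, 23, 26, 35, 10), (c, r, d, 23, 26, 35, 3), (c, r, d, 23, 37, 28, 10), (c, r, d, 23, 37, 28, 3), (c, r, d, 23, 7, 32, 10), (c, r, d, 23, 7, 32, 3), (c, t, b, 36, 26, 35, 11), (c, t, b, 36, 26, 35, 34), (c, t, b, 36, 37, 28, 11), (c, t, b, 36, 37, 28, 34), (c, t, b, 36, 7, 32, 11), (c, t, b, 36, 7, 32, 34)}.
Filtering on G > E leaves {(c, r, d, 23, 26, 35, 10), (c, r, d, 23, 26, 35, 3), (c, r, d, 23, 37, 28, 10), (c, r, d, 23, 37, 28, 3), (c, r, d, 23, 7, 32, 3), (c, t, b, 36, 26, 35, 11), (c, t, b, 36, 37, 28, 11), (c, t, b, 36, 37, 28, 34)}.
π_{G, D, B} gives {(26, b, c), (26, d, c), (37, b, c), (37, d, c), (7, d, c)} (3 duplicate(s) eliminated).

{(26, b, c), (26, d, c), (37, b, c), (37, d, c), (7, d, c)}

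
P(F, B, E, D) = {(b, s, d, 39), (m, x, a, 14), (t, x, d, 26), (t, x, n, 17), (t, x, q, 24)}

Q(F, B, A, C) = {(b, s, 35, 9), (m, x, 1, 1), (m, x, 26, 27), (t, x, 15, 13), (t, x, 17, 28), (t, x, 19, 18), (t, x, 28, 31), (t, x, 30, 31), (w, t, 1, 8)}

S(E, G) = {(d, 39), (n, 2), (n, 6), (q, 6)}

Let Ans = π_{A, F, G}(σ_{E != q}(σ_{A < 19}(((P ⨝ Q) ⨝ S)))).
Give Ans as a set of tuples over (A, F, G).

{(15, t, 2), (15, t, 39), (15, t, 6), (17, t, 2), (17, t, 39), (17, t, 6)}

P ⋈ Q (natural join on F, B): {(b, s, d, 39, 35, 9), (m, x, a, 14, 1, 1), (m, x, a, 14, 26, 27), (t, x, d, 26, 15, 13), (t, x, d, 26, 17, 28), (t, x, d, 26, 19, 18), (t, x, d, 26, 28, 31), (t, x, d, 26, 30, 31), (t, x, n, 17, 15, 13), (t, x, n, 17, 17, 28), (t, x, n, 17, 19, 18), (t, x, n, 17, 28, 31), (t, x, n, 17, 30, 31), (t, x, q, 24, 15, 13), (t, x, q, 24, 17, 28), (t, x, q, 24, 19, 18), (t, x, q, 24, 28, 31), (t, x, q, 24, 30, 31)}
(P ⨝ Q) ⋈ S (natural join on E): {(b, s, d, 39, 35, 9, 39), (t, x, d, 26, 15, 13, 39), (t, x, d, 26, 17, 28, 39), (t, x, d, 26, 19, 18, 39), (t, x, d, 26, 28, 31, 39), (t, x, d, 26, 30, 31, 39), (t, x, n, 17, 15, 13, 2), (t, x, n, 17, 15, 13, 6), (t, x, n, 17, 17, 28, 2), (t, x, n, 17, 17, 28, 6), (t, x, n, 17, 19, 18, 2), (t, x, n, 17, 19, 18, 6), (t, x, n, 17, 28, 31, 2), (t, x, n, 17, 28, 31, 6), (t, x, n, 17, 30, 31, 2), (t, x, n, 17, 30, 31, 6), (t, x, q, 24, 15, 13, 6), (t, x, q, 24, 17, 28, 6), (t, x, q, 24, 19, 18, 6), (t, x, q, 24, 28, 31, 6), (t, x, q, 24, 30, 31, 6)}
σ[A < 19]: keep tuples satisfying A < 19 → {(t, x, d, 26, 15, 13, 39), (t, x, d, 26, 17, 28, 39), (t, x, n, 17, 15, 13, 2), (t, x, n, 17, 15, 13, 6), (t, x, n, 17, 17, 28, 2), (t, x, n, 17, 17, 28, 6), (t, x, q, 24, 15, 13, 6), (t, x, q, 24, 17, 28, 6)}
σ[E != q]: keep tuples satisfying E != q → {(t, x, d, 26, 15, 13, 39), (t, x, d, 26, 17, 28, 39), (t, x, n, 17, 15, 13, 2), (t, x, n, 17, 15, 13, 6), (t, x, n, 17, 17, 28, 2), (t, x, n, 17, 17, 28, 6)}
Projecting to A, F, G: {(15, t, 2), (15, t, 39), (15, t, 6), (17, t, 2), (17, t, 39), (17, t, 6)}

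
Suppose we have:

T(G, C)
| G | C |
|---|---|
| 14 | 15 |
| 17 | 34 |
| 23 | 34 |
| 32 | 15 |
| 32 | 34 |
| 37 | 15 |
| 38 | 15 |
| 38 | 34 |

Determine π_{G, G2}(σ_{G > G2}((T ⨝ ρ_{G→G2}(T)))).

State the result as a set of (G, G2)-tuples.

{(23, 17), (32, 14), (32, 17), (32, 23), (37, 14), (37, 32), (38, 14), (38, 17), (38, 23), (38, 32), (38, 37)}

ρ[G→G2]: schema becomes (G2, C); tuples unchanged.
Natural join on C: {(14, 15, 14), (14, 15, 32), (14, 15, 37), (14, 15, 38), (17, 34, 17), (17, 34, 23), (17, 34, 32), (17, 34, 38), (23, 34, 17), (23, 34, 23), (23, 34, 32), (23, 34, 38), (32, 15, 14), (32, 15, 32), (32, 15, 37), (32, 15, 38), (32, 34, 17), (32, 34, 23), (32, 34, 32), (32, 34, 38), (37, 15, 14), (37, 15, 32), (37, 15, 37), (37, 15, 38), (38, 15, 14), (38, 15, 32), (38, 15, 37), (38, 15, 38), (38, 34, 17), (38, 34, 23), (38, 34, 32), (38, 34, 38)}
σ[G > G2]: keep tuples satisfying G > G2 → {(23, 34, 17), (32, 15, 14), (32, 34, 17), (32, 34, 23), (37, 15, 14), (37, 15, 32), (38, 15, 14), (38, 15, 32), (38, 15, 37), (38, 34, 17), (38, 34, 23), (38, 34, 32)}
π_{G, G2} gives {(23, 17), (32, 14), (32, 17), (32, 23), (37, 14), (37, 32), (38, 14), (38, 17), (38, 23), (38, 32), (38, 37)} (1 duplicate(s) eliminated).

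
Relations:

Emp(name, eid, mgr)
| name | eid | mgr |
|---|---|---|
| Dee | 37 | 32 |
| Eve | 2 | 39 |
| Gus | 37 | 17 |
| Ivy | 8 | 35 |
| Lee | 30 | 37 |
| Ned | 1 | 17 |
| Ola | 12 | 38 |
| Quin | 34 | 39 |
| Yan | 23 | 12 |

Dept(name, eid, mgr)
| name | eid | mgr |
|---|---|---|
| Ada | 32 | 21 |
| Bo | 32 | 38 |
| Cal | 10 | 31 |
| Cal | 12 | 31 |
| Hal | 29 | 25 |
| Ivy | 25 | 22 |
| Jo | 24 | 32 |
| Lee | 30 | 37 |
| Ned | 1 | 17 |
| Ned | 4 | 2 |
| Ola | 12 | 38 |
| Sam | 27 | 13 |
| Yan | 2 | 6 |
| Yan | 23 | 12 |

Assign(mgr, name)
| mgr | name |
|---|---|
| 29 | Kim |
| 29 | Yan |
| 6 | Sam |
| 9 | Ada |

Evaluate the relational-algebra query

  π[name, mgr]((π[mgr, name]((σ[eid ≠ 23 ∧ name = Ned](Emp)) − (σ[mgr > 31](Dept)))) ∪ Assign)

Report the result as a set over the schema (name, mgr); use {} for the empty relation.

{(Ada, 9), (Kim, 29), (Ned, 17), (Sam, 6), (Yan, 29)}

σ[eid ≠ 23 ∧ name = Ned]: keep tuples satisfying eid ≠ 23 ∧ name = Ned → {(Ned, 1, 17)}
σ[mgr > 31]: keep tuples satisfying mgr > 31 → {(Bo, 32, 38), (Jo, 24, 32), (Lee, 30, 37), (Ola, 12, 38)}
Set difference of the two operands is {(Ned, 1, 17)}.
Projecting to mgr, name: {(17, Ned)}
Set union of the two operands is {(17, Ned), (29, Kim), (29, Yan), (6, Sam), (9, Ada)}.
Projecting to name, mgr: {(Ada, 9), (Kim, 29), (Ned, 17), (Sam, 6), (Yan, 29)}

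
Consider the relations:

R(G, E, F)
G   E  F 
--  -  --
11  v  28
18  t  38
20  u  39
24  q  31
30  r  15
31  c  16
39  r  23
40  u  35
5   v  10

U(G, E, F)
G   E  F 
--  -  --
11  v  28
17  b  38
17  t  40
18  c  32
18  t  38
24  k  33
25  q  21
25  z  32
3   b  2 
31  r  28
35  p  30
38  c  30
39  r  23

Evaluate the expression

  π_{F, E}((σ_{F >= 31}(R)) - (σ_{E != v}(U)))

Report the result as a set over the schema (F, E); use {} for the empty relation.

{(31, q), (35, u), (39, u)}

σ[F >= 31]: keep tuples satisfying F >= 31 → {(18, t, 38), (20, u, 39), (24, q, 31), (40, u, 35)}
σ[E != v]: keep tuples satisfying E != v → {(17, b, 38), (17, t, 40), (18, c, 32), (18, t, 38), (24, k, 33), (25, q, 21), (25, z, 32), (3, b, 2), (31, r, 28), (35, p, 30), (38, c, 30), (39, r, 23)}
Difference: {(18, t, 38), (20, u, 39), (24, q, 31), (40, u, 35)} with {(17, b, 38), (17, t, 40), (18, c, 32), (18, t, 38), (24, k, 33), (25, q, 21), (25, z, 32), (3, b, 2), (31, r, 28), (35, p, 30), (38, c, 30), (39, r, 23)} → {(20, u, 39), (24, q, 31), (40, u, 35)}
Keep only column(s) F, E: {(31, q), (35, u), (39, u)}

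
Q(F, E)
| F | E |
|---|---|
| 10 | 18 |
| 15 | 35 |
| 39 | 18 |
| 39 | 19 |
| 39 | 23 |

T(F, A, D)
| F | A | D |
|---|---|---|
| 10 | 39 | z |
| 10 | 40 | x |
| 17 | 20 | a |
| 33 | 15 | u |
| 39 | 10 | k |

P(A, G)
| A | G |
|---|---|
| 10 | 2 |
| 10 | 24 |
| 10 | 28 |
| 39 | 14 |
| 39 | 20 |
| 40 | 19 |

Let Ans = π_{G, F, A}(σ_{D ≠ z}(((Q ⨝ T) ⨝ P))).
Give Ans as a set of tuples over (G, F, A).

{(19, 10, 40), (2, 39, 10), (24, 39, 10), (28, 39, 10)}

Q ⋈ T (natural join on F): {(10, 18, 39, z), (10, 18, 40, x), (39, 18, 10, k), (39, 19, 10, k), (39, 23, 10, k)}
(Q ⨝ T) ⋈ P (natural join on A): {(10, 18, 39, z, 14), (10, 18, 39, z, 20), (10, 18, 40, x, 19), (39, 18, 10, k, 2), (39, 18, 10, k, 24), (39, 18, 10, k, 28), (39, 19, 10, k, 2), (39, 19, 10, k, 24), (39, 19, 10, k, 28), (39, 23, 10, k, 2), (39, 23, 10, k, 24), (39, 23, 10, k, 28)}
σ[D ≠ z]: keep tuples satisfying D ≠ z → {(10, 18, 40, x, 19), (39, 18, 10, k, 2), (39, 18, 10, k, 24), (39, 18, 10, k, 28), (39, 19, 10, k, 2), (39, 19, 10, k, 24), (39, 19, 10, k, 28), (39, 23, 10, k, 2), (39, 23, 10, k, 24), (39, 23, 10, k, 28)}
Projecting to G, F, A (6 duplicate(s) eliminated): {(19, 10, 40), (2, 39, 10), (24, 39, 10), (28, 39, 10)}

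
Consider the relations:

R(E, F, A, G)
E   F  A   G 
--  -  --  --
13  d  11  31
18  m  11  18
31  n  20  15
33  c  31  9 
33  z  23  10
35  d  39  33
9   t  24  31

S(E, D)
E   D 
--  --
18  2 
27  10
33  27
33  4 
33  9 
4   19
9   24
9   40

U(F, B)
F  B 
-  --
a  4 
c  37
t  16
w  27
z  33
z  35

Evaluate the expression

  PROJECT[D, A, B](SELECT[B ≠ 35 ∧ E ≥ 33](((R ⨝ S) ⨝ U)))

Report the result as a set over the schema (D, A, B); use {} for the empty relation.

{(27, 23, 33), (27, 31, 37), (4, 23, 33), (4, 31, 37), (9, 23, 33), (9, 31, 37)}

Natural join on E: {(18, m, 11, 18, 2), (33, c, 31, 9, 27), (33, c, 31, 9, 4), (33, c, 31, 9, 9), (33, z, 23, 10, 27), (33, z, 23, 10, 4), (33, z, 23, 10, 9), (9, t, 24, 31, 24), (9, t, 24, 31, 40)}
Natural join on F: {(33, c, 31, 9, 27, 37), (33, c, 31, 9, 4, 37), (33, c, 31, 9, 9, 37), (33, z, 23, 10, 27, 33), (33, z, 23, 10, 27, 35), (33, z, 23, 10, 4, 33), (33, z, 23, 10, 4, 35), (33, z, 23, 10, 9, 33), (33, z, 23, 10, 9, 35), (9, t, 24, 31, 24, 16), (9, t, 24, 31, 40, 16)}
Selection B ≠ 35 ∧ E ≥ 33: {(33, c, 31, 9, 27, 37), (33, c, 31, 9, 4, 37), (33, c, 31, 9, 9, 37), (33, z, 23, 10, 27, 33), (33, z, 23, 10, 4, 33), (33, z, 23, 10, 9, 33)}
Keep only column(s) D, A, B: {(27, 23, 33), (27, 31, 37), (4, 23, 33), (4, 31, 37), (9, 23, 33), (9, 31, 37)}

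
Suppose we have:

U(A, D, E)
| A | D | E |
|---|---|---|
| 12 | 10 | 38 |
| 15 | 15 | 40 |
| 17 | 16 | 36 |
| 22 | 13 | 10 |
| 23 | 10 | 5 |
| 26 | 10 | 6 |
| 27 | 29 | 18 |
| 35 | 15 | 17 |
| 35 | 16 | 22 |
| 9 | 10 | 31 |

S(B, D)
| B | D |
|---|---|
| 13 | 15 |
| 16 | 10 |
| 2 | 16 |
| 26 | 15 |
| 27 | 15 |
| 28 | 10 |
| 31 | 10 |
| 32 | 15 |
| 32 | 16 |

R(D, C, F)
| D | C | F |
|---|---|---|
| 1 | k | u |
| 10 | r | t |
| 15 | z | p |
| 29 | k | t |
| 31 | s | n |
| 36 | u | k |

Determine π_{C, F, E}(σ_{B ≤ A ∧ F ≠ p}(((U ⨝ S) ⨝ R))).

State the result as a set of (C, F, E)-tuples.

{(r, t, 5), (r, t, 6)}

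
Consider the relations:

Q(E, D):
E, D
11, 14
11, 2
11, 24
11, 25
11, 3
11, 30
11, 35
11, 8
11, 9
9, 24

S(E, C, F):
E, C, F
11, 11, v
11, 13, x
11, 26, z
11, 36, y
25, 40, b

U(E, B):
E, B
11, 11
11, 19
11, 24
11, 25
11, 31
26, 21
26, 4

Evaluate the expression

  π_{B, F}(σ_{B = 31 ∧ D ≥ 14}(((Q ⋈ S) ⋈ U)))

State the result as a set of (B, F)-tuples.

{(31, v), (31, x), (31, y), (31, z)}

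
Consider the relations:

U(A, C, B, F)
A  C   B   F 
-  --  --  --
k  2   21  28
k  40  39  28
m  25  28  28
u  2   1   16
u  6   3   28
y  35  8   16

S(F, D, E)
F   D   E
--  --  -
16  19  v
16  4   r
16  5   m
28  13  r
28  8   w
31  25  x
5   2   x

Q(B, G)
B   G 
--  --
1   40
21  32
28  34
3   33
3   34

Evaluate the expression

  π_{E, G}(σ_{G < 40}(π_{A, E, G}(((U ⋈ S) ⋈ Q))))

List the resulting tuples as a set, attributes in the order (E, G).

Joining U and S on F yields {(k, 2, 21, 28, 13, r), (k, 2, 21, 28, 8, w), (k, 40, 39, 28, 13, r), (k, 40, 39, 28, 8, w), (m, 25, 28, 28, 13, r), (m, 25, 28, 28, 8, w), (u, 2, 1, 16, 19, v), (u, 2, 1, 16, 4, r), (u, 2, 1, 16, 5, m), (u, 6, 3, 28, 13, r), (u, 6, 3, 28, 8, w), (y, 35, 8, 16, 19, v), (y, 35, 8, 16, 4, r), (y, 35, 8, 16, 5, m)}.
Joining (U ⋈ S) and Q on B yields {(k, 2, 21, 28, 13, r, 32), (k, 2, 21, 28, 8, w, 32), (m, 25, 28, 28, 13, r, 34), (m, 25, 28, 28, 8, w, 34), (u, 2, 1, 16, 19, v, 40), (u, 2, 1, 16, 4, r, 40), (u, 2, 1, 16, 5, m, 40), (u, 6, 3, 28, 13, r, 33), (u, 6, 3, 28, 13, r, 34), (u, 6, 3, 28, 8, w, 33), (u, 6, 3, 28, 8, w, 34)}.
π[A, E, G]: project onto (A, E, G) → {(k, r, 32), (k, w, 32), (m, r, 34), (m, w, 34), (u, m, 40), (u, r, 33), (u, r, 34), (u, r, 40), (u, v, 40), (u, w, 33), (u, w, 34)}
Filtering on G < 40 leaves {(k, r, 32), (k, w, 32), (m, r, 34), (m, w, 34), (u, r, 33), (u, r, 34), (u, w, 33), (u, w, 34)}.
π[E, G]: project onto (E, G) (2 duplicate(s) eliminated) → {(r, 32), (r, 33), (r, 34), (w, 32), (w, 33), (w, 34)}

{(r, 32), (r, 33), (r, 34), (w, 32), (w, 33), (w, 34)}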